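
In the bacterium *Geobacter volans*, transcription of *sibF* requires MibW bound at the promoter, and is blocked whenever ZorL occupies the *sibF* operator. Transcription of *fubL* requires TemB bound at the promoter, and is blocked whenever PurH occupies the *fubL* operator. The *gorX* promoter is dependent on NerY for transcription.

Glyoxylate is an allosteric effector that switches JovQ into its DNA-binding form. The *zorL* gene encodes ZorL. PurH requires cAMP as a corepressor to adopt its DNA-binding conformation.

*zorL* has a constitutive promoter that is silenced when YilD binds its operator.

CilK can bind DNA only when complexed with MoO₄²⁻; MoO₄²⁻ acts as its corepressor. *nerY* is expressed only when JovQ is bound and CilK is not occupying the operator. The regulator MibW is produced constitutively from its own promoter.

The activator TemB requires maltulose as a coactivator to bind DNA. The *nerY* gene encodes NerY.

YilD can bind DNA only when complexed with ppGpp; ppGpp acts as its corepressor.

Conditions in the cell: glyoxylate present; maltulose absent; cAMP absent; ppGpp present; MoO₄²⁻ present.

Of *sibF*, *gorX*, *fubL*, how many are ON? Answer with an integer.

1

ppGpp is present, so YilD is active.
With repressor YilD bound, *zorL* is not transcribed.
So ZorL is not produced.
MibW is produced constitutively and is active.
No repressor is bound and MibW is active, so *sibF* is transcribed.
→ *sibF* is ON.
MoO₄²⁻ is present, so CilK is active.
Glyoxylate is present, so JovQ is active.
With repressor CilK bound, *nerY* is not transcribed.
So NerY is not produced.
Required activator NerY is absent, so *gorX* is not transcribed.
→ *gorX* is OFF.
cAMP is absent, so PurH is inactive.
Maltulose is absent, so TemB is inactive.
Required activator TemB is absent, so *fubL* is not transcribed.
→ *fubL* is OFF.
1 of the 3 genes is transcribed.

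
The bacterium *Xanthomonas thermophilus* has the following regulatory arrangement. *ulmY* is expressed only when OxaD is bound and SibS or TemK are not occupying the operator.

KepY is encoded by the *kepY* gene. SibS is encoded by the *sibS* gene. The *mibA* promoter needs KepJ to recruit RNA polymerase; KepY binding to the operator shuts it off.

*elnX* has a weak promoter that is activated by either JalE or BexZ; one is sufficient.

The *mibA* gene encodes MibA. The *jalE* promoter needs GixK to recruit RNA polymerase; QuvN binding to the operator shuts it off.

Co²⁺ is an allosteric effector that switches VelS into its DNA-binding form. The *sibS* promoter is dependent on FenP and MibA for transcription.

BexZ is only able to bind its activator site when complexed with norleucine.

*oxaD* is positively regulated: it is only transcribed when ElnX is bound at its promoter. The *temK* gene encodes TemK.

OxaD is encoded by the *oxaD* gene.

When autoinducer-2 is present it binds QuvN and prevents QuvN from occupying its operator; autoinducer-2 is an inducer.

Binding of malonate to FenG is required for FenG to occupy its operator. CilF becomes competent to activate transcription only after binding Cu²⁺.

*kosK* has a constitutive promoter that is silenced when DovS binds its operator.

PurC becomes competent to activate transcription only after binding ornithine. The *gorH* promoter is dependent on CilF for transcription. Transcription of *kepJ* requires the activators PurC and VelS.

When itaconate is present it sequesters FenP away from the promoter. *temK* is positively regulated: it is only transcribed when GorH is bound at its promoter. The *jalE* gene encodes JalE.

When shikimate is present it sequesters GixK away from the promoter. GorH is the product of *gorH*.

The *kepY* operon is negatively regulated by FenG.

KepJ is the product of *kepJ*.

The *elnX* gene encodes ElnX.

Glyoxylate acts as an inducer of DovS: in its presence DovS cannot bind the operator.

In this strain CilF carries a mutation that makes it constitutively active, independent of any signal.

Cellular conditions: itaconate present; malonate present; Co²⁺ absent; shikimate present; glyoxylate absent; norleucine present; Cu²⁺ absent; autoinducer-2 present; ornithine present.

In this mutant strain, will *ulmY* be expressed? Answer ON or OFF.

Itaconate is present, so FenP is inactive.
Malonate is present, so FenG is active.
With repressor FenG bound, *kepY* is not transcribed.
So KepY is not produced.
Ornithine is present, so PurC is active.
Co²⁺ is absent, so VelS is inactive.
Required activator VelS is absent, so *kepJ* is not transcribed.
So KepJ is not produced.
Required activator KepJ is absent, so *mibA* is not transcribed.
So MibA is not produced.
Required activator FenP is absent, so *sibS* is not transcribed.
So SibS is not produced.
Shikimate is present, so GixK is inactive.
Autoinducer-2 is present, so QuvN is inactive.
Required activator GixK is absent, so *jalE* is not transcribed.
So JalE is not produced.
Norleucine is present, so BexZ is active.
Activator BexZ is present, so *elnX* is transcribed.
So ElnX is produced and active.
No repressor is bound and ElnX is active, so *oxaD* is transcribed.
So OxaD is produced and active.
CilF is constitutively active in this strain.
No repressor is bound and CilF is active, so *gorH* is transcribed.
So GorH is produced and active.
No repressor is bound and GorH is active, so *temK* is transcribed.
So TemK is produced and active.
With repressor TemK bound, *ulmY* is not transcribed.

OFF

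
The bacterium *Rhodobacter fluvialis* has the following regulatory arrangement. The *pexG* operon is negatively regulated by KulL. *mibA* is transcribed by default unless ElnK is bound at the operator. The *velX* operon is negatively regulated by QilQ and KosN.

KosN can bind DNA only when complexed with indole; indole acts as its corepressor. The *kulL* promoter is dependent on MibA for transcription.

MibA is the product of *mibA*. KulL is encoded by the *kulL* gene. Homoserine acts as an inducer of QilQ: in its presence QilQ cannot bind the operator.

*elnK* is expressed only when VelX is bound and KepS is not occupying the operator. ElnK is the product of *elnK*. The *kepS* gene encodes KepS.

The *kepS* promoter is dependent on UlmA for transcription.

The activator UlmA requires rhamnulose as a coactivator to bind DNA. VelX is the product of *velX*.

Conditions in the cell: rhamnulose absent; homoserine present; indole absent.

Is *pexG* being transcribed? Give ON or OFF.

ON

Rhamnulose is absent, so UlmA is inactive.
Required activator UlmA is absent, so *kepS* is not transcribed.
So KepS is not produced.
Homoserine is present, so QilQ is inactive.
Indole is absent, so KosN is inactive.
With no repressor bound, *velX* is transcribed.
So VelX is produced and active.
No repressor is bound and VelX is active, so *elnK* is transcribed.
So ElnK is produced and active.
With repressor ElnK bound, *mibA* is not transcribed.
So MibA is not produced.
Required activator MibA is absent, so *kulL* is not transcribed.
So KulL is not produced.
With no repressor bound, *pexG* is transcribed.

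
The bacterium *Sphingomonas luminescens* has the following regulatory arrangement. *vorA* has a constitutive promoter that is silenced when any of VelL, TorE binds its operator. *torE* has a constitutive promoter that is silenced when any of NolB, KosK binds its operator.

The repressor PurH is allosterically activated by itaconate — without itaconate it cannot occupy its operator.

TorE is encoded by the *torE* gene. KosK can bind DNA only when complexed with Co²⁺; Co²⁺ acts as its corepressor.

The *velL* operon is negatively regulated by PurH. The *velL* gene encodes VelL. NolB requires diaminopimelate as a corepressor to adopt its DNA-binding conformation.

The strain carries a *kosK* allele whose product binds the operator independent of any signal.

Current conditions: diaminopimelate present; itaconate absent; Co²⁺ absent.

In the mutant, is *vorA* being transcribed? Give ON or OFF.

Itaconate is absent, so PurH is inactive.
With no repressor bound, *velL* is transcribed.
So VelL is produced and active.
Diaminopimelate is present, so NolB is active.
KosK is constitutively active in this strain.
With repressor NolB bound, *torE* is not transcribed.
So TorE is not produced.
With repressor VelL bound, *vorA* is not transcribed.

OFF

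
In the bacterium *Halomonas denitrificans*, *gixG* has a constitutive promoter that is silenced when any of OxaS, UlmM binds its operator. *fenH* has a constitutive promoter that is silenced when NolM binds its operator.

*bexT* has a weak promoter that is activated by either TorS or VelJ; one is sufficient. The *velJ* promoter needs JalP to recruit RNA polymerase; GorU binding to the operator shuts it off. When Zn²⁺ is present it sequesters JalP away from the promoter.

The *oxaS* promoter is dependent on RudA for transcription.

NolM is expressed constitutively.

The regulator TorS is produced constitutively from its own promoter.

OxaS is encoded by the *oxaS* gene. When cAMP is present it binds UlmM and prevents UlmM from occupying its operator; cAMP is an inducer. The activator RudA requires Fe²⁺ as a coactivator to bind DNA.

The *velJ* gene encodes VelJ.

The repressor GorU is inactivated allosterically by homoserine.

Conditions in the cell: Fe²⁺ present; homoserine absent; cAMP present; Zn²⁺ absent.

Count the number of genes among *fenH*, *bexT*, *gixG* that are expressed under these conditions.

NolM is produced constitutively and is active.
With repressor NolM bound, *fenH* is not transcribed.
→ *fenH* is OFF.
TorS is produced constitutively and is active.
Homoserine is absent, so GorU is active.
Zn²⁺ is absent, so JalP is active.
With repressor GorU bound, *velJ* is not transcribed.
So VelJ is not produced.
Activator TorS is present, so *bexT* is transcribed.
→ *bexT* is ON.
Fe²⁺ is present, so RudA is active.
No repressor is bound and RudA is active, so *oxaS* is transcribed.
So OxaS is produced and active.
cAMP is present, so UlmM is inactive.
With repressor OxaS bound, *gixG* is not transcribed.
→ *gixG* is OFF.
1 of the 3 genes is transcribed.

1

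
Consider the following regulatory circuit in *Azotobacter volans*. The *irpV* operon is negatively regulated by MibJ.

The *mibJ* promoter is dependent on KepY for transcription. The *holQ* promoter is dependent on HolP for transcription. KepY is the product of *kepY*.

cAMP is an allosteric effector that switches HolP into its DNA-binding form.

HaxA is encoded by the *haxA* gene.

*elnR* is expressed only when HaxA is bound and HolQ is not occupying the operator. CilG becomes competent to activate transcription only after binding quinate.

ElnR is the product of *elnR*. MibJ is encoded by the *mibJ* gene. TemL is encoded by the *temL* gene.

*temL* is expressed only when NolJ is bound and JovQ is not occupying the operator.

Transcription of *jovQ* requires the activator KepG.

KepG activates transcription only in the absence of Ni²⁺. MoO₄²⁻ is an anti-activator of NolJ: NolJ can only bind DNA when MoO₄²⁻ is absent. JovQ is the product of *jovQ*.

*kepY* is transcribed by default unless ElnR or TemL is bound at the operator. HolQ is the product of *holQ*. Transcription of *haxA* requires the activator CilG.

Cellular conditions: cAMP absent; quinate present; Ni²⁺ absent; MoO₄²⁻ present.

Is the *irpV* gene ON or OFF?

ON

Quinate is present, so CilG is active.
No repressor is bound and CilG is active, so *haxA* is transcribed.
So HaxA is produced and active.
cAMP is absent, so HolP is inactive.
Required activator HolP is absent, so *holQ* is not transcribed.
So HolQ is not produced.
No repressor is bound and HaxA is active, so *elnR* is transcribed.
So ElnR is produced and active.
MoO₄²⁻ is present, so NolJ is inactive.
Ni²⁺ is absent, so KepG is active.
No repressor is bound and KepG is active, so *jovQ* is transcribed.
So JovQ is produced and active.
With repressor JovQ bound, *temL* is not transcribed.
So TemL is not produced.
With repressor ElnR bound, *kepY* is not transcribed.
So KepY is not produced.
Required activator KepY is absent, so *mibJ* is not transcribed.
So MibJ is not produced.
With no repressor bound, *irpV* is transcribed.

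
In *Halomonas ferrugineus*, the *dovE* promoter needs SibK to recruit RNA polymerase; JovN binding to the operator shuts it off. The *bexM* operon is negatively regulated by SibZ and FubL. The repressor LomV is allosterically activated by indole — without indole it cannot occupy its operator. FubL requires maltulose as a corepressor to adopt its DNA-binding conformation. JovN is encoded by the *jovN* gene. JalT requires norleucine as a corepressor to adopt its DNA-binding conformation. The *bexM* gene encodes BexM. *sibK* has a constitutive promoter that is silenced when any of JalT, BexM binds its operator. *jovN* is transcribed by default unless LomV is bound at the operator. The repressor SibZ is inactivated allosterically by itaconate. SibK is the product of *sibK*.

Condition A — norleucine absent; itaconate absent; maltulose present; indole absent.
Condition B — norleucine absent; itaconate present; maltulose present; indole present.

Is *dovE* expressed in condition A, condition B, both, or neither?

B only

Condition A:
Norleucine is absent, so JalT is inactive.
Itaconate is absent, so SibZ is active.
Maltulose is present, so FubL is active.
With repressor SibZ bound, *bexM* is not transcribed.
So BexM is not produced.
With no repressor bound, *sibK* is transcribed.
So SibK is produced and active.
Indole is absent, so LomV is inactive.
With no repressor bound, *jovN* is transcribed.
So JovN is produced and active.
With repressor JovN bound, *dovE* is not transcribed.
→ *dovE* is OFF in A.
Condition B:
Norleucine is absent, so JalT is inactive.
Itaconate is present, so SibZ is inactive.
Maltulose is present, so FubL is active.
With repressor FubL bound, *bexM* is not transcribed.
So BexM is not produced.
With no repressor bound, *sibK* is transcribed.
So SibK is produced and active.
Indole is present, so LomV is active.
With repressor LomV bound, *jovN* is not transcribed.
So JovN is not produced.
No repressor is bound and SibK is active, so *dovE* is transcribed.
→ *dovE* is ON in B.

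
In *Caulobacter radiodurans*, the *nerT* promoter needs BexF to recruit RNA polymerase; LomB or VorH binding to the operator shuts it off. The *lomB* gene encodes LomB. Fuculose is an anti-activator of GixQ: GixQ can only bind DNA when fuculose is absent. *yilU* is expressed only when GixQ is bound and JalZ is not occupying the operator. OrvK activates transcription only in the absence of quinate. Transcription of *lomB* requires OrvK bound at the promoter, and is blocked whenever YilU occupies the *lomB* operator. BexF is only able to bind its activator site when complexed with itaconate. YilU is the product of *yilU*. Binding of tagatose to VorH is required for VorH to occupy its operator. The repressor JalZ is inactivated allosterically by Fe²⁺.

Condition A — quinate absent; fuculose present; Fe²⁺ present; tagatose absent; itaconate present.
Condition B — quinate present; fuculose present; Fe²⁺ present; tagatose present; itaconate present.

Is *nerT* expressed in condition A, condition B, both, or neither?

Condition A:
Quinate is absent, so OrvK is active.
Fuculose is present, so GixQ is inactive.
Fe²⁺ is present, so JalZ is inactive.
Required activator GixQ is absent, so *yilU* is not transcribed.
So YilU is not produced.
No repressor is bound and OrvK is active, so *lomB* is transcribed.
So LomB is produced and active.
Tagatose is absent, so VorH is inactive.
Itaconate is present, so BexF is active.
With repressor LomB bound, *nerT* is not transcribed.
→ *nerT* is OFF in A.
Condition B:
Quinate is present, so OrvK is inactive.
Fuculose is present, so GixQ is inactive.
Fe²⁺ is present, so JalZ is inactive.
Required activator GixQ is absent, so *yilU* is not transcribed.
So YilU is not produced.
Required activator OrvK is absent, so *lomB* is not transcribed.
So LomB is not produced.
Tagatose is present, so VorH is active.
Itaconate is present, so BexF is active.
With repressor VorH bound, *nerT* is not transcribed.
→ *nerT* is OFF in B.

neither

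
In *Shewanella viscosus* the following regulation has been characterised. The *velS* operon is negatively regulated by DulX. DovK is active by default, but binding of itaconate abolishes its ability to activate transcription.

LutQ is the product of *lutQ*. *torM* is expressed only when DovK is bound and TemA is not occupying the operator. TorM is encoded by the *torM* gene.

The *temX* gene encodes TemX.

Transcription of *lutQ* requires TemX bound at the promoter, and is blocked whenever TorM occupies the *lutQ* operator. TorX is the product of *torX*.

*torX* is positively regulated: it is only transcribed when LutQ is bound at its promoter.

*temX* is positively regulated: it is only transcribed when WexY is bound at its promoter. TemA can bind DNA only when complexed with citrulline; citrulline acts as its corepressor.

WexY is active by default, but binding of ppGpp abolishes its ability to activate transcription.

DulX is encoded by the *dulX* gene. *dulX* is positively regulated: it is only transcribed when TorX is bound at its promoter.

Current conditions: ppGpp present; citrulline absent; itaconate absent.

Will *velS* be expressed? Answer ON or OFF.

ppGpp is present, so WexY is inactive.
Required activator WexY is absent, so *temX* is not transcribed.
So TemX is not produced.
Citrulline is absent, so TemA is inactive.
Itaconate is absent, so DovK is active.
No repressor is bound and DovK is active, so *torM* is transcribed.
So TorM is produced and active.
With repressor TorM bound, *lutQ* is not transcribed.
So LutQ is not produced.
Required activator LutQ is absent, so *torX* is not transcribed.
So TorX is not produced.
Required activator TorX is absent, so *dulX* is not transcribed.
So DulX is not produced.
With no repressor bound, *velS* is transcribed.

ON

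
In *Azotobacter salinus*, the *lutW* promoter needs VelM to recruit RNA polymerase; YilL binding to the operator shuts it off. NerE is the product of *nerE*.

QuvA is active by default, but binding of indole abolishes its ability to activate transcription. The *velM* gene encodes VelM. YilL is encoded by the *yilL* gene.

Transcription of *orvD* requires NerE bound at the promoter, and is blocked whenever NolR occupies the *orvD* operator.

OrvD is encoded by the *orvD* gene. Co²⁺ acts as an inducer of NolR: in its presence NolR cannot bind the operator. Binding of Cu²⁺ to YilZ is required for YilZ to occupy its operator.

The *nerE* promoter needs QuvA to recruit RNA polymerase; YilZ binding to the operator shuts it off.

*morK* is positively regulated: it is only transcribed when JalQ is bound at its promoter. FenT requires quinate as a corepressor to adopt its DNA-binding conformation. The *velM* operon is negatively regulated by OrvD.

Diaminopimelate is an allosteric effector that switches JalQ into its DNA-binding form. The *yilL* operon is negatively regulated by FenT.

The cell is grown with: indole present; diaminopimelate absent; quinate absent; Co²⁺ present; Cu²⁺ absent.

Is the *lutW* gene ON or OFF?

Indole is present, so QuvA is inactive.
Cu²⁺ is absent, so YilZ is inactive.
Required activator QuvA is absent, so *nerE* is not transcribed.
So NerE is not produced.
Co²⁺ is present, so NolR is inactive.
Required activator NerE is absent, so *orvD* is not transcribed.
So OrvD is not produced.
With no repressor bound, *velM* is transcribed.
So VelM is produced and active.
Quinate is absent, so FenT is inactive.
With no repressor bound, *yilL* is transcribed.
So YilL is produced and active.
With repressor YilL bound, *lutW* is not transcribed.

OFF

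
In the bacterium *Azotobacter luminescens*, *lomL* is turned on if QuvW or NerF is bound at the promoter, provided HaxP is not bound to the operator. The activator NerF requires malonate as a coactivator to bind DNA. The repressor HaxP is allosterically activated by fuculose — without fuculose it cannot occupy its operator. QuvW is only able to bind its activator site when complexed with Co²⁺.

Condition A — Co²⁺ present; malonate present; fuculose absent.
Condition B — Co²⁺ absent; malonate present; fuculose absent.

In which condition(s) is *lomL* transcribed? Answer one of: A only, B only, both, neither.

Condition A:
Co²⁺ is present, so QuvW is active.
Malonate is present, so NerF is active.
Fuculose is absent, so HaxP is inactive.
Activator QuvW is present, so *lomL* is transcribed.
→ *lomL* is ON in A.
Condition B:
Co²⁺ is absent, so QuvW is inactive.
Malonate is present, so NerF is active.
Fuculose is absent, so HaxP is inactive.
Activator NerF is present, so *lomL* is transcribed.
→ *lomL* is ON in B.

both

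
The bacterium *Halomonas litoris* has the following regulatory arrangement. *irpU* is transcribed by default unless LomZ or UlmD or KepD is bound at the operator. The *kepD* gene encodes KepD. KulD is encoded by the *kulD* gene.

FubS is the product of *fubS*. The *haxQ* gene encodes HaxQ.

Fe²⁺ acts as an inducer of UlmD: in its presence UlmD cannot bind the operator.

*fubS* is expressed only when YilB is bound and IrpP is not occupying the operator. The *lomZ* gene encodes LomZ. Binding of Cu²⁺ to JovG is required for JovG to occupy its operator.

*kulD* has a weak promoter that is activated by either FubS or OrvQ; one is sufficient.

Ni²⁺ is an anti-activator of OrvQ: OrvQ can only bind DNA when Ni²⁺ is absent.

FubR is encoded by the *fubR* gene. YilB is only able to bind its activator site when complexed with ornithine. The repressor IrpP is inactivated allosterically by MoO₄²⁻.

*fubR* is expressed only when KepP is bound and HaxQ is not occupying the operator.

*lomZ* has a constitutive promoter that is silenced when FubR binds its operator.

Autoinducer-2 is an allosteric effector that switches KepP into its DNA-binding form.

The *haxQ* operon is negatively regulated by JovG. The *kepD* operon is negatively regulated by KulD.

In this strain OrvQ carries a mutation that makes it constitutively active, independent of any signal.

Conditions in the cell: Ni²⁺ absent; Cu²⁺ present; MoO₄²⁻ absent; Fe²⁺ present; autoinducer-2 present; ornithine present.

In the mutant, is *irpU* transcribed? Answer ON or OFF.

ON

Cu²⁺ is present, so JovG is active.
With repressor JovG bound, *haxQ* is not transcribed.
So HaxQ is not produced.
Autoinducer-2 is present, so KepP is active.
No repressor is bound and KepP is active, so *fubR* is transcribed.
So FubR is produced and active.
With repressor FubR bound, *lomZ* is not transcribed.
So LomZ is not produced.
Fe²⁺ is present, so UlmD is inactive.
Ornithine is present, so YilB is active.
MoO₄²⁻ is absent, so IrpP is active.
With repressor IrpP bound, *fubS* is not transcribed.
So FubS is not produced.
OrvQ is constitutively active in this strain.
Activator OrvQ is present, so *kulD* is transcribed.
So KulD is produced and active.
With repressor KulD bound, *kepD* is not transcribed.
So KepD is not produced.
With no repressor bound, *irpU* is transcribed.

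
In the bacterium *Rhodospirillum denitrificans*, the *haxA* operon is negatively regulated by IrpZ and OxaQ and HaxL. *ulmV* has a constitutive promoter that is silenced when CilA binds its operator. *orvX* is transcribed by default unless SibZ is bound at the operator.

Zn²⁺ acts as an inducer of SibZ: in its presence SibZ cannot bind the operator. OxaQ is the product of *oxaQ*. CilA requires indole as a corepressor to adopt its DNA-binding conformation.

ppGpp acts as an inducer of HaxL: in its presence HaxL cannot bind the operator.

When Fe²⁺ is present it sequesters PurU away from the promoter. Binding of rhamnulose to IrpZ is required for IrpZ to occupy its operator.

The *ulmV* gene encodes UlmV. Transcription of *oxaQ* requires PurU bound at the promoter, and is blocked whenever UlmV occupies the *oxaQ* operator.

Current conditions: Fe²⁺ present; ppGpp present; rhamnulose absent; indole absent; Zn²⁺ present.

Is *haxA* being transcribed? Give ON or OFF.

ON

Rhamnulose is absent, so IrpZ is inactive.
Indole is absent, so CilA is inactive.
With no repressor bound, *ulmV* is transcribed.
So UlmV is produced and active.
Fe²⁺ is present, so PurU is inactive.
With repressor UlmV bound, *oxaQ* is not transcribed.
So OxaQ is not produced.
ppGpp is present, so HaxL is inactive.
With no repressor bound, *haxA* is transcribed.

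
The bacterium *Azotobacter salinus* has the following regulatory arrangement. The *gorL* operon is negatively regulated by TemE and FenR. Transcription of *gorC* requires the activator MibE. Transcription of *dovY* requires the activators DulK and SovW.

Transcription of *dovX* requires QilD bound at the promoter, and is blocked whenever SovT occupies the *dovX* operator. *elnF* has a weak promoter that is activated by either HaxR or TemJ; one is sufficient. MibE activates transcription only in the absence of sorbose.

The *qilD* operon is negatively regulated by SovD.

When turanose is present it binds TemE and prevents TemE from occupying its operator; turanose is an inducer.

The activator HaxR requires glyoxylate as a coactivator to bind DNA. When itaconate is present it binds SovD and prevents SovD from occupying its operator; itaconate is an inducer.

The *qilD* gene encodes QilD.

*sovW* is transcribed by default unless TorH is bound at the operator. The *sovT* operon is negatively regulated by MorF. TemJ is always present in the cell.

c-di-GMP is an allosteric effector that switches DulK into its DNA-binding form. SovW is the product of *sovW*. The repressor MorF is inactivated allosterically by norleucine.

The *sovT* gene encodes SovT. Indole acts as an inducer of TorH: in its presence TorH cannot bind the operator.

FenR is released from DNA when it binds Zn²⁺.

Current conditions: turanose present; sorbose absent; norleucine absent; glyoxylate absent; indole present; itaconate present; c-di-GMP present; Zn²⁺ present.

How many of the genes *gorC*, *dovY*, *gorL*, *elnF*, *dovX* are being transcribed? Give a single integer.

Sorbose is absent, so MibE is active.
No repressor is bound and MibE is active, so *gorC* is transcribed.
→ *gorC* is ON.
c-di-GMP is present, so DulK is active.
Indole is present, so TorH is inactive.
With no repressor bound, *sovW* is transcribed.
So SovW is produced and active.
No repressor is bound and DulK and SovW are active, so *dovY* is transcribed.
→ *dovY* is ON.
Turanose is present, so TemE is inactive.
Zn²⁺ is present, so FenR is inactive.
With no repressor bound, *gorL* is transcribed.
→ *gorL* is ON.
Glyoxylate is absent, so HaxR is inactive.
TemJ is produced constitutively and is active.
Activator TemJ is present, so *elnF* is transcribed.
→ *elnF* is ON.
Norleucine is absent, so MorF is active.
With repressor MorF bound, *sovT* is not transcribed.
So SovT is not produced.
Itaconate is present, so SovD is inactive.
With no repressor bound, *qilD* is transcribed.
So QilD is produced and active.
No repressor is bound and QilD is active, so *dovX* is transcribed.
→ *dovX* is ON.
5 of the 5 genes are transcribed.

5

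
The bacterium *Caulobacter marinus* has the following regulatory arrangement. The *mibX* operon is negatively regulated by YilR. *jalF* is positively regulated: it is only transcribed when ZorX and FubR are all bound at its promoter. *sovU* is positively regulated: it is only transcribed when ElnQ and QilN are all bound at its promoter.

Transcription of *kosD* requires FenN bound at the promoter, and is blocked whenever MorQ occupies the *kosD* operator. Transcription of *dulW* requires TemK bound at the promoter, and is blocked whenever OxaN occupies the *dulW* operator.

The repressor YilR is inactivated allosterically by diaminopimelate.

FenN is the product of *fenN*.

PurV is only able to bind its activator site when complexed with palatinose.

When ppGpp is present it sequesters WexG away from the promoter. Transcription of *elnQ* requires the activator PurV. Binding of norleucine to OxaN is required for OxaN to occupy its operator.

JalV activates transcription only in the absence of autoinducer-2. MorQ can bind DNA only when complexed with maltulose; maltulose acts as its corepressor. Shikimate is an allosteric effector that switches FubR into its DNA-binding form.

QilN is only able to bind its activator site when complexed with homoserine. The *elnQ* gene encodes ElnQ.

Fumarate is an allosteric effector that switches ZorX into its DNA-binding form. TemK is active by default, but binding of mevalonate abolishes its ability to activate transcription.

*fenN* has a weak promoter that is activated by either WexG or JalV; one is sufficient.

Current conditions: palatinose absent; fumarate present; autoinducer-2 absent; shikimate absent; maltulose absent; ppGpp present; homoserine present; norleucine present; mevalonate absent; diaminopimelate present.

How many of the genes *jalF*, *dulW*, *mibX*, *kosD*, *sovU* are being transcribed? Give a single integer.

2

Fumarate is present, so ZorX is active.
Shikimate is absent, so FubR is inactive.
Required activator FubR is absent, so *jalF* is not transcribed.
→ *jalF* is OFF.
Mevalonate is absent, so TemK is active.
Norleucine is present, so OxaN is active.
With repressor OxaN bound, *dulW* is not transcribed.
→ *dulW* is OFF.
Diaminopimelate is present, so YilR is inactive.
With no repressor bound, *mibX* is transcribed.
→ *mibX* is ON.
Maltulose is absent, so MorQ is inactive.
ppGpp is present, so WexG is inactive.
Autoinducer-2 is absent, so JalV is active.
Activator JalV is present, so *fenN* is transcribed.
So FenN is produced and active.
No repressor is bound and FenN is active, so *kosD* is transcribed.
→ *kosD* is ON.
Palatinose is absent, so PurV is inactive.
Required activator PurV is absent, so *elnQ* is not transcribed.
So ElnQ is not produced.
Homoserine is present, so QilN is active.
Required activator ElnQ is absent, so *sovU* is not transcribed.
→ *sovU* is OFF.
2 of the 5 genes are transcribed.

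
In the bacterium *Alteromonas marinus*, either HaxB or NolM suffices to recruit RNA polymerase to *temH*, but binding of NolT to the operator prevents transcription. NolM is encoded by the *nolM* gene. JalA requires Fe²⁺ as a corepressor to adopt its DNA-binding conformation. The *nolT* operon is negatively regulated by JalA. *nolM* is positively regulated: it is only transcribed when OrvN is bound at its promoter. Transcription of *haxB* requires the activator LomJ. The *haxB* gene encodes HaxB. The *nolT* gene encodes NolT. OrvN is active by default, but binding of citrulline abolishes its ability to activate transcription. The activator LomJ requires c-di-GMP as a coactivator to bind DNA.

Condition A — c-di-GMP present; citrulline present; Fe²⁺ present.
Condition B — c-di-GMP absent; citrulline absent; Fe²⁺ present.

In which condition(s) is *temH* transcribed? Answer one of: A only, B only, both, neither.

Condition A:
c-di-GMP is present, so LomJ is active.
No repressor is bound and LomJ is active, so *haxB* is transcribed.
So HaxB is produced and active.
Citrulline is present, so OrvN is inactive.
Required activator OrvN is absent, so *nolM* is not transcribed.
So NolM is not produced.
Fe²⁺ is present, so JalA is active.
With repressor JalA bound, *nolT* is not transcribed.
So NolT is not produced.
Activator HaxB is present, so *temH* is transcribed.
→ *temH* is ON in A.
Condition B:
c-di-GMP is absent, so LomJ is inactive.
Required activator LomJ is absent, so *haxB* is not transcribed.
So HaxB is not produced.
Citrulline is absent, so OrvN is active.
No repressor is bound and OrvN is active, so *nolM* is transcribed.
So NolM is produced and active.
Fe²⁺ is present, so JalA is active.
With repressor JalA bound, *nolT* is not transcribed.
So NolT is not produced.
Activator NolM is present, so *temH* is transcribed.
→ *temH* is ON in B.

both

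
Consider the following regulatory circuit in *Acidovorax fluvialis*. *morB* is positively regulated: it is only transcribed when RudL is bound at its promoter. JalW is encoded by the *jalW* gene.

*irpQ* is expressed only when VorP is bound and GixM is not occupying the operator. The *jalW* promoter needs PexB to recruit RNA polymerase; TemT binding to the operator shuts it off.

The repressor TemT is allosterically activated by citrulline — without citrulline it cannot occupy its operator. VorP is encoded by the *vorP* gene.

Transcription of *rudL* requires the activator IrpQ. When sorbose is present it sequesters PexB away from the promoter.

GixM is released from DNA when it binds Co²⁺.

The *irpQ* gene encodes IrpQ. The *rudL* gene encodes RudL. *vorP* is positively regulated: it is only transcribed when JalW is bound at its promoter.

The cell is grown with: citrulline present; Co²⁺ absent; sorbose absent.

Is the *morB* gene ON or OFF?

Sorbose is absent, so PexB is active.
Citrulline is present, so TemT is active.
With repressor TemT bound, *jalW* is not transcribed.
So JalW is not produced.
Required activator JalW is absent, so *vorP* is not transcribed.
So VorP is not produced.
Co²⁺ is absent, so GixM is active.
With repressor GixM bound, *irpQ* is not transcribed.
So IrpQ is not produced.
Required activator IrpQ is absent, so *rudL* is not transcribed.
So RudL is not produced.
Required activator RudL is absent, so *morB* is not transcribed.

OFF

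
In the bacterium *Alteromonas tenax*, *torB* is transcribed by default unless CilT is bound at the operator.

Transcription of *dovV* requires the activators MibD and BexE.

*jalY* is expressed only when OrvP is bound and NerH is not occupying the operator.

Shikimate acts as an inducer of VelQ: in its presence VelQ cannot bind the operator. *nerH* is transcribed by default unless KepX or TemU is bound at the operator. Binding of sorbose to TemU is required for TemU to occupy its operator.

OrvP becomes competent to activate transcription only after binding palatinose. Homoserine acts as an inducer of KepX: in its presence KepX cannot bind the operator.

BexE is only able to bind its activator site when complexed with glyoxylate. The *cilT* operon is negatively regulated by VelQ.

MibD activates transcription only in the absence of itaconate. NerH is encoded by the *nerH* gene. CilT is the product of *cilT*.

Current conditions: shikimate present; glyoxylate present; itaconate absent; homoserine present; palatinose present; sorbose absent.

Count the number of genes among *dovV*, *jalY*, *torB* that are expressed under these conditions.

Itaconate is absent, so MibD is active.
Glyoxylate is present, so BexE is active.
No repressor is bound and MibD and BexE are active, so *dovV* is transcribed.
→ *dovV* is ON.
Homoserine is present, so KepX is inactive.
Sorbose is absent, so TemU is inactive.
With no repressor bound, *nerH* is transcribed.
So NerH is produced and active.
Palatinose is present, so OrvP is active.
With repressor NerH bound, *jalY* is not transcribed.
→ *jalY* is OFF.
Shikimate is present, so VelQ is inactive.
With no repressor bound, *cilT* is transcribed.
So CilT is produced and active.
With repressor CilT bound, *torB* is not transcribed.
→ *torB* is OFF.
1 of the 3 genes is transcribed.

1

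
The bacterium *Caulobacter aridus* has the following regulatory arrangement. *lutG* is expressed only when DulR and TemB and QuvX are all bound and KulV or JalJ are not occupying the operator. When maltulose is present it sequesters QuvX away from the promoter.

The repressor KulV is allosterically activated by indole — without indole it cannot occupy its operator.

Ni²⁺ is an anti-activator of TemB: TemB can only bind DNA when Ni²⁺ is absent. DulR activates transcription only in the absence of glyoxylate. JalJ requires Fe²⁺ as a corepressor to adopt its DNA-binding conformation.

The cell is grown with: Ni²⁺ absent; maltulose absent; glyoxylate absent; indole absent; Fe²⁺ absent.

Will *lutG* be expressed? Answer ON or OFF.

Glyoxylate is absent, so DulR is active.
Ni²⁺ is absent, so TemB is active.
Maltulose is absent, so QuvX is active.
Indole is absent, so KulV is inactive.
Fe²⁺ is absent, so JalJ is inactive.
No repressor is bound and DulR and TemB and QuvX are active, so *lutG* is transcribed.

ON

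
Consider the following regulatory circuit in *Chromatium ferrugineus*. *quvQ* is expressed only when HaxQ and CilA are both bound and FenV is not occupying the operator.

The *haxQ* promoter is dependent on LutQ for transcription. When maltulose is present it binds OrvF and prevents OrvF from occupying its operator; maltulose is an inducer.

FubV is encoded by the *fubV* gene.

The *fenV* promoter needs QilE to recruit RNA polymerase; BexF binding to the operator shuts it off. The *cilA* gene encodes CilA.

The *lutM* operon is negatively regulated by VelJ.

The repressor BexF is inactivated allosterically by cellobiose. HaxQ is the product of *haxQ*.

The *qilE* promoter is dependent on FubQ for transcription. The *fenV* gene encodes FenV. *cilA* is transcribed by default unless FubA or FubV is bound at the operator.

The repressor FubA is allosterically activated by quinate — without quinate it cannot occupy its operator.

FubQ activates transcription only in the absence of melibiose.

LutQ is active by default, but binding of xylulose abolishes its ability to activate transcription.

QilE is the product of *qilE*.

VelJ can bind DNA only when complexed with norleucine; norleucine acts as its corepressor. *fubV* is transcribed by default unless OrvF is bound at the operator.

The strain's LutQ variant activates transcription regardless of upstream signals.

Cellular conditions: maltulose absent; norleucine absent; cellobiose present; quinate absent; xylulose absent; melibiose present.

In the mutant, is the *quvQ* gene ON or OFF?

ON

LutQ is constitutively active in this strain.
No repressor is bound and LutQ is active, so *haxQ* is transcribed.
So HaxQ is produced and active.
Melibiose is present, so FubQ is inactive.
Required activator FubQ is absent, so *qilE* is not transcribed.
So QilE is not produced.
Cellobiose is present, so BexF is inactive.
Required activator QilE is absent, so *fenV* is not transcribed.
So FenV is not produced.
Quinate is absent, so FubA is inactive.
Maltulose is absent, so OrvF is active.
With repressor OrvF bound, *fubV* is not transcribed.
So FubV is not produced.
With no repressor bound, *cilA* is transcribed.
So CilA is produced and active.
No repressor is bound and HaxQ and CilA are active, so *quvQ* is transcribed.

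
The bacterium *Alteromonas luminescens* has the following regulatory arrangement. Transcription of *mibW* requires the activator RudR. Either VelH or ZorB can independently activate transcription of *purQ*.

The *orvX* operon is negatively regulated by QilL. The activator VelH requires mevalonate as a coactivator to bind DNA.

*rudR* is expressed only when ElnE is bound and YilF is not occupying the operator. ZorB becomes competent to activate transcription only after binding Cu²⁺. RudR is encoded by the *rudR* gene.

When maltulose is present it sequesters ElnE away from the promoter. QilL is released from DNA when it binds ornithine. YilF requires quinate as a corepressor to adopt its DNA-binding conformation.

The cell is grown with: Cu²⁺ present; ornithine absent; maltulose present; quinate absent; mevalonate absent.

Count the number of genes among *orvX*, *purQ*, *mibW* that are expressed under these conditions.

1

Ornithine is absent, so QilL is active.
With repressor QilL bound, *orvX* is not transcribed.
→ *orvX* is OFF.
Mevalonate is absent, so VelH is inactive.
Cu²⁺ is present, so ZorB is active.
Activator ZorB is present, so *purQ* is transcribed.
→ *purQ* is ON.
Quinate is absent, so YilF is inactive.
Maltulose is present, so ElnE is inactive.
Required activator ElnE is absent, so *rudR* is not transcribed.
So RudR is not produced.
Required activator RudR is absent, so *mibW* is not transcribed.
→ *mibW* is OFF.
1 of the 3 genes is transcribed.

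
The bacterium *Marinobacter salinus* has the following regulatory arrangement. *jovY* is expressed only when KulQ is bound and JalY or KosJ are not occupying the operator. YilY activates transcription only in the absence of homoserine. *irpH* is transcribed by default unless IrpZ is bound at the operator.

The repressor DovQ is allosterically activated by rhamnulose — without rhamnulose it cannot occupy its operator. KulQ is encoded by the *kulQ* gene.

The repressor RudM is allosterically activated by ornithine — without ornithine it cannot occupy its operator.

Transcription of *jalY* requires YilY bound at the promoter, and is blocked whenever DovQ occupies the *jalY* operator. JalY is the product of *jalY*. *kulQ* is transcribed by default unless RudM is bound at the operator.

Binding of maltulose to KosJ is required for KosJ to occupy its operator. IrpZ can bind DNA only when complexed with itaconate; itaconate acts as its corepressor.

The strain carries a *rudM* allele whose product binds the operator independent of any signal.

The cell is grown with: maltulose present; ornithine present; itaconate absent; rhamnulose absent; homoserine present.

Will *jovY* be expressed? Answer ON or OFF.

OFF

Rhamnulose is absent, so DovQ is inactive.
Homoserine is present, so YilY is inactive.
Required activator YilY is absent, so *jalY* is not transcribed.
So JalY is not produced.
Maltulose is present, so KosJ is active.
RudM is constitutively active in this strain.
With repressor RudM bound, *kulQ* is not transcribed.
So KulQ is not produced.
With repressor KosJ bound, *jovY* is not transcribed.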